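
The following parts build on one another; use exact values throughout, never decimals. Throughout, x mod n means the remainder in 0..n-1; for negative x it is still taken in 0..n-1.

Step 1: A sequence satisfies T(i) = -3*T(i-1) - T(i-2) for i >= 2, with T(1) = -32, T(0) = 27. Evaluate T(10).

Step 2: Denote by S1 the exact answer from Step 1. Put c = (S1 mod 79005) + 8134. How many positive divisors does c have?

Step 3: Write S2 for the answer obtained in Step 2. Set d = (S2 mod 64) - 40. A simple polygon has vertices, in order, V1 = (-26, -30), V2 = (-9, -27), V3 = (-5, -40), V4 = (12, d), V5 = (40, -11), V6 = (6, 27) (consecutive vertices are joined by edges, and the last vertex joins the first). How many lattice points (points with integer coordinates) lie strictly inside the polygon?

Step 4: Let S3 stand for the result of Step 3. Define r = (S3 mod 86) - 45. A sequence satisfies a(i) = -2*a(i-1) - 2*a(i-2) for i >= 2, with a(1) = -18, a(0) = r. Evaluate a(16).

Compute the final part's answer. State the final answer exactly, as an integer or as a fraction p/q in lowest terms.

Step 1: T(2) = -3*(-32) - 1*(27) = 69; iterating: T(2)=69, T(3)=-175, T(4)=456, T(5)=-1193, T(6)=3123, T(7)=-8176, T(8)=21405, T(9)=-56039, T(10)=146712; answer 146712
Step 2: S1 = 146712; c = 75841; 75841 = 149 * 509; number of divisors = (1+1) * (1+1) = 4; answer 4
Step 3: S2 = 4; d = -36; cross terms: (-26*-27 - -9*-30)=432, (-9*-40 - -5*-27)=225, (-5*-36 - 12*-40)=660, (12*-11 - 40*-36)=1308, (40*27 - 6*-11)=1146, (6*-30 - -26*27)=522; twice the area = |4293| = 4293; area = 4293/2; boundary points = 1 + 1 + 1 + 1 + 2 + 1 = 7; strictly interior points = area - boundary/2 + 1 = 2144; answer 2144
Step 4: S3 = 2144; r = 35; a(2) = -2*(-18) - 2*(35) = -34; iterating: a(2)=-34, a(3)=104, a(4)=-140, a(5)=72, a(6)=136, a(7)=-416, a(8)=560, a(9)=-288, a(10)=-544, a(11)=1664, a(12)=-2240, a(13)=1152, a(14)=2176, a(15)=-6656, a(16)=8960; answer 8960

8960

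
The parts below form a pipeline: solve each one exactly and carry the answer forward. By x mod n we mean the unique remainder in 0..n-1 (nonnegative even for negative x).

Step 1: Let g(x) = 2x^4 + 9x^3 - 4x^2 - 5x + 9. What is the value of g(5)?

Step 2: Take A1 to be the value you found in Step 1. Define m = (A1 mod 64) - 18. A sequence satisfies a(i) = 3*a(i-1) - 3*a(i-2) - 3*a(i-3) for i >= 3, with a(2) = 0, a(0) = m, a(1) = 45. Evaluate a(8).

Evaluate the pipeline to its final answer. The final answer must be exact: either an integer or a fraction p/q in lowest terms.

9909

Step 1: 2*(5)^4 + 9*(5)^3 - 4*(5)^2 - 5*(5)^1 + 9 = (1250) + (1125) + (-100) + (-25) + (9) = 2259; answer 2259
Step 2: A1 = 2259; m = 1; a(3) = 3*(0) - 3*(45) - 3*(1) = -138; iterating: a(3)=-138, a(4)=-549, a(5)=-1233, a(6)=-1638, a(7)=432, a(8)=9909; answer 9909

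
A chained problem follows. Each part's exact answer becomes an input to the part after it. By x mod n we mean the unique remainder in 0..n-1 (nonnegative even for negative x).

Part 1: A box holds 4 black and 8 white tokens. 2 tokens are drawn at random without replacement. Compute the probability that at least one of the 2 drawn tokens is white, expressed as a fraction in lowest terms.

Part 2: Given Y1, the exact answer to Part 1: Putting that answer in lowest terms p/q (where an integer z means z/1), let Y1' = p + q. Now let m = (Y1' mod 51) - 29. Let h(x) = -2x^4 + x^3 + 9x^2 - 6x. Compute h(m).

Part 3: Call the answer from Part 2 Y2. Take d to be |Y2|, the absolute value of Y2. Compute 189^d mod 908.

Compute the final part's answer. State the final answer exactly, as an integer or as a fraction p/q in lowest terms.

329

Part 1: total draws C(12,2) = 66; complement C(4,2) = 6; favorable 66 - 6 = 60; P = 10/11; answer 10/11
Part 2: Y1 = 10/11; threaded value p + q = 21; m = -8; -2*(-8)^4 + 1*(-8)^3 + 9*(-8)^2 - 6*(-8)^1 = (-8192) + (-512) + (576) + (48) = -8080; answer -8080
Part 3: Y2 = -8080; d = 8080; squarings mod 908: 189^1=189, 189^2=309, 189^4=141, 189^8=813, 189^16=853, 189^32=301, 189^64=709, 189^128=557, 189^256=621, 189^512=649, 189^1024=797, 189^2048=517, 189^4096=337; 189^8080 = 189^16 * 189^128 * 189^256 * 189^512 * 189^1024 * 189^2048 * 189^4096 = 329 (mod 908); answer 329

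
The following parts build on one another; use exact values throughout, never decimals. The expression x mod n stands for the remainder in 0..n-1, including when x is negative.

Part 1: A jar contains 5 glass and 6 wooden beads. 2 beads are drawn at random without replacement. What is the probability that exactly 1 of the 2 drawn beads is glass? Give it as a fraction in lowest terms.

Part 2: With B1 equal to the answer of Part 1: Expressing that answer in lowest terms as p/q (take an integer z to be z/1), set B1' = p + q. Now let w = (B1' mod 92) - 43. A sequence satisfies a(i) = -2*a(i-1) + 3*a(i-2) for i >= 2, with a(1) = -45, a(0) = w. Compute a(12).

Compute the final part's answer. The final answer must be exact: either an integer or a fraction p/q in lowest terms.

2524314

Part 1: total draws C(11,2) = 55; favorable C(5,1)*C(6,1) = 30; P = 6/11; answer 6/11
Part 2: B1 = 6/11; threaded value p + q = 17; w = -26; a(2) = -2*(-45) + 3*(-26) = 12; iterating: a(2)=12, a(3)=-159, a(4)=354, a(5)=-1185, a(6)=3432, a(7)=-10419, a(8)=31134, a(9)=-93525, a(10)=280452, a(11)=-841479, a(12)=2524314; answer 2524314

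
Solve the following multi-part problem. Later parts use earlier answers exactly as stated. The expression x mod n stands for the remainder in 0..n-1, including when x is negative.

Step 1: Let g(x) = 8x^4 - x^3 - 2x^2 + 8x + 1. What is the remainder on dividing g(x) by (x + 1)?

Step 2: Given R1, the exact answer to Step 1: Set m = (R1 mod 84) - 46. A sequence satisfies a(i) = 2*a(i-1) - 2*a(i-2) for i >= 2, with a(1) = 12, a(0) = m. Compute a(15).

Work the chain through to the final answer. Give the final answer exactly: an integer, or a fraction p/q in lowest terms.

-13312

Step 1: remainder = value at the root: 8*(-1)^4 - 1*(-1)^3 - 2*(-1)^2 + 8*(-1)^1 + 1 = (8) + (1) + (-2) + (-8) + (1) = 0; answer 0
Step 2: R1 = 0; m = -46; a(2) = 2*(12) - 2*(-46) = 116; iterating: a(2)=116, a(3)=208, a(4)=184, a(5)=-48, a(6)=-464, a(7)=-832, a(8)=-736, a(9)=192, a(10)=1856, a(11)=3328, a(12)=2944, a(13)=-768, a(14)=-7424, a(15)=-13312; answer -13312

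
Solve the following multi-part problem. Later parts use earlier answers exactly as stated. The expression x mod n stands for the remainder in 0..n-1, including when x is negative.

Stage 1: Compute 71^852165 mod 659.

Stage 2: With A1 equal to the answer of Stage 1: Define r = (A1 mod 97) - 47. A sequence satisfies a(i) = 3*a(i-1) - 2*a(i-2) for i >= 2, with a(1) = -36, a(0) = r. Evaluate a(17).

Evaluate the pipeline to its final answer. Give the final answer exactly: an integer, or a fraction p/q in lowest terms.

Stage 1: squarings mod 659: 71^1=71, 71^2=428, 71^4=641, 71^8=324, 71^16=195, 71^32=462, 71^64=587, 71^128=571, 71^256=495, 71^512=536, 71^1024=631, 71^2048=125, 71^4096=468, 71^8192=236, 71^16384=340, 71^32768=275, 71^65536=499, 71^131072=558, 71^262144=316, 71^524288=347; 71^852165 = 71^1 * 71^4 * 71^64 * 71^128 * 71^65536 * 71^262144 * 71^524288 = 66 (mod 659); answer 66
Stage 2: A1 = 66; r = 19; a(2) = 3*(-36) - 2*(19) = -146; iterating: a(2)=-146, a(3)=-366, a(4)=-806, a(5)=-1686, a(6)=-3446, a(7)=-6966, a(8)=-14006, a(9)=-28086, a(10)=-56246, a(11)=-112566, a(12)=-225206, a(13)=-450486, a(14)=-901046, a(15)=-1802166, a(16)=-3604406, a(17)=-7208886; answer -7208886

-7208886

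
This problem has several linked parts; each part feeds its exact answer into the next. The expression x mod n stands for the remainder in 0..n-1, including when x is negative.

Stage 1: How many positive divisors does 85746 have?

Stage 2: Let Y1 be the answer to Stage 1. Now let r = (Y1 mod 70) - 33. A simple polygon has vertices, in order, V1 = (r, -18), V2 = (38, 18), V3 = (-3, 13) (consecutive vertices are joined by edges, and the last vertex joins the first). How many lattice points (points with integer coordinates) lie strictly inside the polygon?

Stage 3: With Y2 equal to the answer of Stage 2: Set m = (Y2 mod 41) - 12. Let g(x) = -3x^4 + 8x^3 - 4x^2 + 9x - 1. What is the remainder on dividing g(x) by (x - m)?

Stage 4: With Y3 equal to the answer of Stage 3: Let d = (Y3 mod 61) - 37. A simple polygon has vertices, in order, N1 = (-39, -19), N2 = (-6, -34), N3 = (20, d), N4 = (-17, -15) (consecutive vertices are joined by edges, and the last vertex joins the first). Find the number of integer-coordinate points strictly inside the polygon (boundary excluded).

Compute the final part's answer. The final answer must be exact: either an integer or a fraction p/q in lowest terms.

Stage 1: 85746 = 2 * 3 * 31 * 461; number of divisors = (1+1) * (1+1) * (1+1) * (1+1) = 16; answer 16
Stage 2: Y1 = 16; r = -17; cross terms: (-17*18 - 38*-18)=378, (38*13 - -3*18)=548, (-3*-18 - -17*13)=275; twice the area = |1201| = 1201; area = 1201/2; boundary points = 1 + 1 + 1 = 3; strictly interior points = area - boundary/2 + 1 = 600; answer 600
Stage 3: Y2 = 600; m = 14; remainder = value at the root: -3*(14)^4 + 8*(14)^3 - 4*(14)^2 + 9*(14)^1 - 1 = (-115248) + (21952) + (-784) + (126) + (-1) = -93955; answer -93955
Stage 4: Y3 = -93955; d = 9; cross terms: (-39*-34 - -6*-19)=1212, (-6*9 - 20*-34)=626, (20*-15 - -17*9)=-147, (-17*-19 - -39*-15)=-262; twice the area = |1429| = 1429; area = 1429/2; boundary points = 3 + 1 + 1 + 2 = 7; strictly interior points = area - boundary/2 + 1 = 712; answer 712

712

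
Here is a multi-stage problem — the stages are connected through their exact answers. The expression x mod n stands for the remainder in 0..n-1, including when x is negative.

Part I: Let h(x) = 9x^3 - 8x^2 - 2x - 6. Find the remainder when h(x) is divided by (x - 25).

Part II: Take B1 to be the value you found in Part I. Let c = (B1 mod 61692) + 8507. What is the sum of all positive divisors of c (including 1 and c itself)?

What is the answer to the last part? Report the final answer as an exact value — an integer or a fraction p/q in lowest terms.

41440

Part I: remainder = value at the root: 9*(25)^3 - 8*(25)^2 - 2*(25)^1 - 6 = (140625) + (-5000) + (-50) + (-6) = 135569; answer 135569
Part II: B1 = 135569; c = 20692; 20692 = 2^2 * 7 * 739; sigma = (1 + 2 + 4) * (1 + 7) * (1 + 739) = 7 * 8 * 740 = 41440; answer 41440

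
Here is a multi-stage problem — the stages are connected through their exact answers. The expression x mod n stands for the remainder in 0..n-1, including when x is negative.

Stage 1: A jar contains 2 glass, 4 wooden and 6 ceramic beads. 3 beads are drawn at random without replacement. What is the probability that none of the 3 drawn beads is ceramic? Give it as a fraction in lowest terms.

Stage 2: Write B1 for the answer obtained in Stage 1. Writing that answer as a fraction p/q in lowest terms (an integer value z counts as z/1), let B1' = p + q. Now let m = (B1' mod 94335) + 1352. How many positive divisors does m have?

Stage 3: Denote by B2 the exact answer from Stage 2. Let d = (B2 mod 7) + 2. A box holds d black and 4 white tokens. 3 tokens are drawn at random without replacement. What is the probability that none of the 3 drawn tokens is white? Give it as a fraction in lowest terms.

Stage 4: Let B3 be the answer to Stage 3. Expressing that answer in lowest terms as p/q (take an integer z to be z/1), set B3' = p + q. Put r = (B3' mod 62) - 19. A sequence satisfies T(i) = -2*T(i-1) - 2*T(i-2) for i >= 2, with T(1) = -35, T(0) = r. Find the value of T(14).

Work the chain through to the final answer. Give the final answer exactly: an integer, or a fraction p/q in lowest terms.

Stage 1: total draws C(12,3) = 220; favorable C(6,3) = 20; P = 1/11; answer 1/11
Stage 2: B1 = 1/11; threaded value p + q = 12; m = 1364; 1364 = 2^2 * 11 * 31; number of divisors = (2+1) * (1+1) * (1+1) = 12; answer 12
Stage 3: B2 = 12; d = 7; total draws C(11,3) = 165; favorable C(7,3) = 35; P = 7/33; answer 7/33
Stage 4: B3 = 7/33; threaded value p + q = 40; r = 21; T(2) = -2*(-35) - 2*(21) = 28; iterating: T(2)=28, T(3)=14, T(4)=-84, T(5)=140, T(6)=-112, T(7)=-56, T(8)=336, T(9)=-560, T(10)=448, T(11)=224, T(12)=-1344, T(13)=2240, T(14)=-1792; answer -1792

-1792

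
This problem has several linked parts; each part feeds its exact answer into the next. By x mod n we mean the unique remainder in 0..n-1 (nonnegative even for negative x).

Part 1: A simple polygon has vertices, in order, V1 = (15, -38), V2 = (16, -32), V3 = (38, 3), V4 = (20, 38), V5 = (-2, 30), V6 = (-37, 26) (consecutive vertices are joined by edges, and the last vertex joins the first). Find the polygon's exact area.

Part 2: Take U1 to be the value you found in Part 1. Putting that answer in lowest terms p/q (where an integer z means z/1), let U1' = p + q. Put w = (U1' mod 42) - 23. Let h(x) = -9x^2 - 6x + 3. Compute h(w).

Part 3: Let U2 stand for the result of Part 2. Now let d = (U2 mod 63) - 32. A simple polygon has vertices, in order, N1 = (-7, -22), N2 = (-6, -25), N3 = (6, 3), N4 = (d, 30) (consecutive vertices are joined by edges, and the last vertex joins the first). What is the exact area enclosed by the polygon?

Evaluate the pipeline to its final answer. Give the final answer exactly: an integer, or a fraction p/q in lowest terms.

Part 1: cross terms: (15*-32 - 16*-38)=128, (16*3 - 38*-32)=1264, (38*38 - 20*3)=1384, (20*30 - -2*38)=676, (-2*26 - -37*30)=1058, (-37*-38 - 15*26)=1016; twice the area = |5526| = 5526; area = 2763; answer 2763
Part 2: U1 = 2763; threaded value p + q = 2764; w = 11; -9*(11)^2 - 6*(11)^1 + 3 = (-1089) + (-66) + (3) = -1152; answer -1152
Part 3: U2 = -1152; d = 13; cross terms: (-7*-25 - -6*-22)=43, (-6*3 - 6*-25)=132, (6*30 - 13*3)=141, (13*-22 - -7*30)=-76; twice the area = |240| = 240; area = 120; answer 120

120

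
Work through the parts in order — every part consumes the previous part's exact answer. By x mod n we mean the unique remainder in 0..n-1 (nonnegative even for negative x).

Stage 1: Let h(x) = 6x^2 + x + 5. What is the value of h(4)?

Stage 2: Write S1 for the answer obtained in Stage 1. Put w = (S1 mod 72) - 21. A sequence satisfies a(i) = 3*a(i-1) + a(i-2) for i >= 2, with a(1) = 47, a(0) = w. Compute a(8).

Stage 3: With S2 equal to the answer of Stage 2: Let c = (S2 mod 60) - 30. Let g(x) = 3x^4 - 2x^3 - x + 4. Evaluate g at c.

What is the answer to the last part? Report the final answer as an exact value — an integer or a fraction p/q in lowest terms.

1554934

Stage 1: 6*(4)^2 + 1*(4)^1 + 5 = (96) + (4) + (5) = 105; answer 105
Stage 2: S1 = 105; w = 12; a(2) = 3*(47) + 1*(12) = 153; iterating: a(2)=153, a(3)=506, a(4)=1671, a(5)=5519, a(6)=18228, a(7)=60203, a(8)=198837; answer 198837
Stage 3: S2 = 198837; c = 27; 3*(27)^4 - 2*(27)^3 - 1*(27)^1 + 4 = (1594323) + (-39366) + (-27) + (4) = 1554934; answer 1554934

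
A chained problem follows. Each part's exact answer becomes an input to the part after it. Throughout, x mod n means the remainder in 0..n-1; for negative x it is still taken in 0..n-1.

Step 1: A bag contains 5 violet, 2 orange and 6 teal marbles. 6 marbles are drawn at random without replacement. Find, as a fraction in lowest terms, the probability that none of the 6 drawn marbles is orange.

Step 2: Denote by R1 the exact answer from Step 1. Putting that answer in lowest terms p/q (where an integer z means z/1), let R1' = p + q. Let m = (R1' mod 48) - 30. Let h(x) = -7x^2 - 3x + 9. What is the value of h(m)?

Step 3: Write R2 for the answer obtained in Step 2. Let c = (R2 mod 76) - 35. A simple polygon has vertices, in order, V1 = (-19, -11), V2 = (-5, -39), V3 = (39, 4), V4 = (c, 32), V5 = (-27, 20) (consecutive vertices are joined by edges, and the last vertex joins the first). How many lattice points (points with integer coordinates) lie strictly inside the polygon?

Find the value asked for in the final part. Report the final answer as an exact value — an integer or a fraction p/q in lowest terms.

2304

Step 1: total draws C(13,6) = 1716; favorable C(11,6) = 462; P = 7/26; answer 7/26
Step 2: R1 = 7/26; threaded value p + q = 33; m = 3; -7*(3)^2 - 3*(3)^1 + 9 = (-63) + (-9) + (9) = -63; answer -63
Step 3: R2 = -63; c = -22; cross terms: (-19*-39 - -5*-11)=686, (-5*4 - 39*-39)=1501, (39*32 - -22*4)=1336, (-22*20 - -27*32)=424, (-27*-11 - -19*20)=677; twice the area = |4624| = 4624; area = 2312; boundary points = 14 + 1 + 1 + 1 + 1 = 18; strictly interior points = area - boundary/2 + 1 = 2304; answer 2304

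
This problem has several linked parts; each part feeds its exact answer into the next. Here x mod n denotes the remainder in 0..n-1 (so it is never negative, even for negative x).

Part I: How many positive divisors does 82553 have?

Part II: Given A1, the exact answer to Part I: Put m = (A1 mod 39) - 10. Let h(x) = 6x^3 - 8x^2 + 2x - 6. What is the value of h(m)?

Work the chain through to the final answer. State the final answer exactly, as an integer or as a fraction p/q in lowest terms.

-1602

Part I: 82553 = 31 * 2663; number of divisors = (1+1) * (1+1) = 4; answer 4
Part II: A1 = 4; m = -6; 6*(-6)^3 - 8*(-6)^2 + 2*(-6)^1 - 6 = (-1296) + (-288) + (-12) + (-6) = -1602; answer -1602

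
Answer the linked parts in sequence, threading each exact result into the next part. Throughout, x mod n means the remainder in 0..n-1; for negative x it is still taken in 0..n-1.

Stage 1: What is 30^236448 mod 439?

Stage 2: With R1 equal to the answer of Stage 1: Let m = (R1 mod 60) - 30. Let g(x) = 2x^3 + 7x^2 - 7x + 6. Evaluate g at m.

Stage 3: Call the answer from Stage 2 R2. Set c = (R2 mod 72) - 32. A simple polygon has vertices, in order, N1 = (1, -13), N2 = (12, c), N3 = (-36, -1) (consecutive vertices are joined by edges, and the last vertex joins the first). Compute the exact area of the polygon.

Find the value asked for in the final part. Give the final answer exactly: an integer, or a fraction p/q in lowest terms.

275/2

Stage 1: squarings mod 439: 30^1=30, 30^2=22, 30^4=45, 30^8=269, 30^16=365, 30^32=208, 30^64=242, 30^128=177, 30^256=160, 30^512=138, 30^1024=167, 30^2048=232, 30^4096=266, 30^8192=77, 30^16384=222, 30^32768=116, 30^65536=286, 30^131072=142; 30^236448 = 30^32 * 30^128 * 30^256 * 30^512 * 30^2048 * 30^4096 * 30^32768 * 30^65536 * 30^131072 = 331 (mod 439); answer 331
Stage 2: R1 = 331; m = 1; 2*(1)^3 + 7*(1)^2 - 7*(1)^1 + 6 = (2) + (7) + (-7) + (6) = 8; answer 8
Stage 3: R2 = 8; c = -24; cross terms: (1*-24 - 12*-13)=132, (12*-1 - -36*-24)=-876, (-36*-13 - 1*-1)=469; twice the area = |-275| = 275; area = 275/2; answer 275/2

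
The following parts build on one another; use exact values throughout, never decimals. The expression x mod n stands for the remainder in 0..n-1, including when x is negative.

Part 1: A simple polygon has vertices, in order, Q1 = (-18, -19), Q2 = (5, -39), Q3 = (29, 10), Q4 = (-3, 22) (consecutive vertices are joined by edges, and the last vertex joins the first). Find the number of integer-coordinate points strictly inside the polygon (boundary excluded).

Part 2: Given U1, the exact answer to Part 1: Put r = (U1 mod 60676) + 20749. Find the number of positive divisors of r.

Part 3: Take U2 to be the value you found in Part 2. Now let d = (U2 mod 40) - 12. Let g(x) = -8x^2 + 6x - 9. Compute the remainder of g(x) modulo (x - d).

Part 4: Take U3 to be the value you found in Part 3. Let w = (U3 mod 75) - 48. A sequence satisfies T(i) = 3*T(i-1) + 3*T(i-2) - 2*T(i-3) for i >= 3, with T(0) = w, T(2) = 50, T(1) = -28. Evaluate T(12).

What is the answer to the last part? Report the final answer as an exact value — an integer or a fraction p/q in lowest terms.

14428564

Part 1: cross terms: (-18*-39 - 5*-19)=797, (5*10 - 29*-39)=1181, (29*22 - -3*10)=668, (-3*-19 - -18*22)=453; twice the area = |3099| = 3099; area = 3099/2; boundary points = 1 + 1 + 4 + 1 = 7; strictly interior points = area - boundary/2 + 1 = 1547; answer 1547
Part 2: U1 = 1547; r = 22296; 22296 = 2^3 * 3 * 929; number of divisors = (3+1) * (1+1) * (1+1) = 16; answer 16
Part 3: U2 = 16; d = 4; remainder = value at the root: -8*(4)^2 + 6*(4)^1 - 9 = (-128) + (24) + (-9) = -113; answer -113
Part 4: U3 = -113; w = -11; T(3) = 3*(50) + 3*(-28) - 2*(-11) = 88; iterating: T(3)=88, T(4)=470, T(5)=1574, T(6)=5956, T(7)=21650, T(8)=79670, T(9)=292048, T(10)=1071854, T(11)=3932366, T(12)=14428564; answer 14428564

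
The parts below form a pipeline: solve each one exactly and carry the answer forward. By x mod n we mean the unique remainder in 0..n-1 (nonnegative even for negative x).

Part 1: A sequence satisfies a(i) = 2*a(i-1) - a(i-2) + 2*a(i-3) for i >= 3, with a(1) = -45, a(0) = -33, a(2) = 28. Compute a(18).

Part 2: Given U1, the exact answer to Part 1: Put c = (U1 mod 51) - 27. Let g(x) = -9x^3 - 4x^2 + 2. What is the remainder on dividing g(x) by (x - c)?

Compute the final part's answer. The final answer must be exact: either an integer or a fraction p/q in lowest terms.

-11

Part 1: a(3) = 2*(28) - 1*(-45) + 2*(-33) = 35; iterating: a(3)=35, a(4)=-48, a(5)=-75, a(6)=-32, a(7)=-85, a(8)=-288, a(9)=-555, a(10)=-992, a(11)=-2005, a(12)=-4128, a(13)=-8235, a(14)=-16352, a(15)=-32725, a(16)=-65568, a(17)=-131115, a(18)=-262112; answer -262112
Part 2: U1 = -262112; c = 1; remainder = value at the root: -9*(1)^3 - 4*(1)^2 + 2 = (-9) + (-4) + (2) = -11; answer -11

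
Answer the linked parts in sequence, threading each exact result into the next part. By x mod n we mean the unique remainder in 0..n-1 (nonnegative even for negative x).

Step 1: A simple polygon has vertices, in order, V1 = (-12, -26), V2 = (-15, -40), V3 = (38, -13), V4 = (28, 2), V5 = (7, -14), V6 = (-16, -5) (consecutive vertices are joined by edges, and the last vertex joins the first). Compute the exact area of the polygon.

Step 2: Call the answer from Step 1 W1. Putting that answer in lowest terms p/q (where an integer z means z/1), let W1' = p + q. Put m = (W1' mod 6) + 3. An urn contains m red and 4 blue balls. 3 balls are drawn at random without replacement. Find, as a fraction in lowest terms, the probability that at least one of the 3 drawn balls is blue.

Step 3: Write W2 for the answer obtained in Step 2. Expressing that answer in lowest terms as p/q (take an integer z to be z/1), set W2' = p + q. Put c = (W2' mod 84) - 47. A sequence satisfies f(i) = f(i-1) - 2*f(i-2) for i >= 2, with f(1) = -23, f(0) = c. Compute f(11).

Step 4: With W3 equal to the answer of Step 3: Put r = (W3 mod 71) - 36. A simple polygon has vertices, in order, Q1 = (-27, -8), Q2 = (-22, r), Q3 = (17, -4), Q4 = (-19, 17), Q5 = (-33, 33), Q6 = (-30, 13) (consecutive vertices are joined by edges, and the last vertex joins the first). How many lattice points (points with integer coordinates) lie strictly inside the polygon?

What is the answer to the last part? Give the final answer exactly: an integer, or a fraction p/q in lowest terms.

775

Step 1: cross terms: (-12*-40 - -15*-26)=90, (-15*-13 - 38*-40)=1715, (38*2 - 28*-13)=440, (28*-14 - 7*2)=-406, (7*-5 - -16*-14)=-259, (-16*-26 - -12*-5)=356; twice the area = |1936| = 1936; area = 968; answer 968
Step 2: W1 = 968; threaded value p + q = 969; m = 6; total draws C(10,3) = 120; complement C(6,3) = 20; favorable 120 - 20 = 100; P = 5/6; answer 5/6
Step 3: W2 = 5/6; threaded value p + q = 11; c = -36; f(2) = 1*(-23) - 2*(-36) = 49; iterating: f(2)=49, f(3)=95, f(4)=-3, f(5)=-193, f(6)=-187, f(7)=199, f(8)=573, f(9)=175, f(10)=-971, f(11)=-1321; answer -1321
Step 4: W3 = -1321; r = -8; cross terms: (-27*-8 - -22*-8)=40, (-22*-4 - 17*-8)=224, (17*17 - -19*-4)=213, (-19*33 - -33*17)=-66, (-33*13 - -30*33)=561, (-30*-8 - -27*13)=591; twice the area = |1563| = 1563; area = 1563/2; boundary points = 5 + 1 + 3 + 2 + 1 + 3 = 15; strictly interior points = area - boundary/2 + 1 = 775; answer 775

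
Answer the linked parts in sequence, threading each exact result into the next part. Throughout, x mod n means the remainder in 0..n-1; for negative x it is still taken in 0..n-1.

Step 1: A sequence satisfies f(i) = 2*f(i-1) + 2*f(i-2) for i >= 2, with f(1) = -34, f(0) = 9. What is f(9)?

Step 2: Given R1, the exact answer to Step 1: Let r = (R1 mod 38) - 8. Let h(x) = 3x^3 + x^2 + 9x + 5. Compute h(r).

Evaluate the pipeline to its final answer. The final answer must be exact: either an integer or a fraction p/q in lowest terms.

-207

Step 1: f(2) = 2*(-34) + 2*(9) = -50; iterating: f(2)=-50, f(3)=-168, f(4)=-436, f(5)=-1208, f(6)=-3288, f(7)=-8992, f(8)=-24560, f(9)=-67104; answer -67104
Step 2: R1 = -67104; r = -4; 3*(-4)^3 + 1*(-4)^2 + 9*(-4)^1 + 5 = (-192) + (16) + (-36) + (5) = -207; answer -207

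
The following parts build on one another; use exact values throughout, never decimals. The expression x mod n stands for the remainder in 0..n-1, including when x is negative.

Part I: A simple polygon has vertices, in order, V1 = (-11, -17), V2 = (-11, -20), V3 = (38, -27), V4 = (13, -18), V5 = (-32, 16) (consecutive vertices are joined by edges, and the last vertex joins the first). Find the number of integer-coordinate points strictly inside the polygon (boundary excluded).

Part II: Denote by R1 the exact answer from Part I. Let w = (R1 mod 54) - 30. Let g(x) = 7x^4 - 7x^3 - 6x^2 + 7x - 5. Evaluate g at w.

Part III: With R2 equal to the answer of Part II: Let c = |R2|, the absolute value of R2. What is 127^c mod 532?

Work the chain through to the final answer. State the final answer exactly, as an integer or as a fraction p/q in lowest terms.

71

Part I: cross terms: (-11*-20 - -11*-17)=33, (-11*-27 - 38*-20)=1057, (38*-18 - 13*-27)=-333, (13*16 - -32*-18)=-368, (-32*-17 - -11*16)=720; twice the area = |1109| = 1109; area = 1109/2; boundary points = 3 + 7 + 1 + 1 + 3 = 15; strictly interior points = area - boundary/2 + 1 = 548; answer 548
Part II: R1 = 548; w = -22; 7*(-22)^4 - 7*(-22)^3 - 6*(-22)^2 + 7*(-22)^1 - 5 = (1639792) + (74536) + (-2904) + (-154) + (-5) = 1711265; answer 1711265
Part III: R2 = 1711265; c = 1711265; squarings mod 532: 127^1=127, 127^2=169, 127^4=365, 127^8=225, 127^16=85, 127^32=309, 127^64=253, 127^128=169, 127^256=365, 127^512=225, 127^1024=85, 127^2048=309, 127^4096=253, 127^8192=169, 127^16384=365, 127^32768=225, 127^65536=85, 127^131072=309, 127^262144=253, 127^524288=169, 127^1048576=365; 127^1711265 = 127^1 * 127^32 * 127^128 * 127^1024 * 127^2048 * 127^4096 * 127^131072 * 127^524288 * 127^1048576 = 71 (mod 532); answer 71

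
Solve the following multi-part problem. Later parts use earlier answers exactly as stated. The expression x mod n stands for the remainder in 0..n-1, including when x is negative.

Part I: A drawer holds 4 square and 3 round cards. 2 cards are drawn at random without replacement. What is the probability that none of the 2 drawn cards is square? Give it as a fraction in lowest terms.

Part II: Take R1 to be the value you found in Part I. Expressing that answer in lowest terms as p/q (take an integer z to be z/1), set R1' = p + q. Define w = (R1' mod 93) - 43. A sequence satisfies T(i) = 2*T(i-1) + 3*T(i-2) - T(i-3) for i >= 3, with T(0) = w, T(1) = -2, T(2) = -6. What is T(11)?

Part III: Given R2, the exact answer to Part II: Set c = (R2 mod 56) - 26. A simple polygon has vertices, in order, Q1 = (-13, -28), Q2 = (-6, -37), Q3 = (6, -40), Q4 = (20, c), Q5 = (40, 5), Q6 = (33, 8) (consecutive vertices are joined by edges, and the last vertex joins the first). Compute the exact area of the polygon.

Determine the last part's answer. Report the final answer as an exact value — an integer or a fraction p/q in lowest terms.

Part I: total draws C(7,2) = 21; favorable C(3,2) = 3; P = 1/7; answer 1/7
Part II: R1 = 1/7; threaded value p + q = 8; w = -35; T(3) = 2*(-6) + 3*(-2) - 1*(-35) = 17; iterating: T(3)=17, T(4)=18, T(5)=93, T(6)=223, T(7)=707, T(8)=1990, T(9)=5878, T(10)=17019, T(11)=49682; answer 49682
Part III: R2 = 49682; c = -16; cross terms: (-13*-37 - -6*-28)=313, (-6*-40 - 6*-37)=462, (6*-16 - 20*-40)=704, (20*5 - 40*-16)=740, (40*8 - 33*5)=155, (33*-28 - -13*8)=-820; twice the area = |1554| = 1554; area = 777; answer 777

777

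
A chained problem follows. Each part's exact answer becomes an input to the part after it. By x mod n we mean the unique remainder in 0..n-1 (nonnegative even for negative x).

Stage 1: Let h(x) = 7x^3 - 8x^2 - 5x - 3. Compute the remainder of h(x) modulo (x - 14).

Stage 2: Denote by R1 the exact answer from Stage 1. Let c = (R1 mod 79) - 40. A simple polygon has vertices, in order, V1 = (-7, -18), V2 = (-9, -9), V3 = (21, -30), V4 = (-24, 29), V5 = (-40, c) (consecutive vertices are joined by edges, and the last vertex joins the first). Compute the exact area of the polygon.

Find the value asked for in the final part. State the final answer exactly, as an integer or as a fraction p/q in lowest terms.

1158

Stage 1: remainder = value at the root: 7*(14)^3 - 8*(14)^2 - 5*(14)^1 - 3 = (19208) + (-1568) + (-70) + (-3) = 17567; answer 17567
Stage 2: R1 = 17567; c = -11; cross terms: (-7*-9 - -9*-18)=-99, (-9*-30 - 21*-9)=459, (21*29 - -24*-30)=-111, (-24*-11 - -40*29)=1424, (-40*-18 - -7*-11)=643; twice the area = |2316| = 2316; area = 1158; answer 1158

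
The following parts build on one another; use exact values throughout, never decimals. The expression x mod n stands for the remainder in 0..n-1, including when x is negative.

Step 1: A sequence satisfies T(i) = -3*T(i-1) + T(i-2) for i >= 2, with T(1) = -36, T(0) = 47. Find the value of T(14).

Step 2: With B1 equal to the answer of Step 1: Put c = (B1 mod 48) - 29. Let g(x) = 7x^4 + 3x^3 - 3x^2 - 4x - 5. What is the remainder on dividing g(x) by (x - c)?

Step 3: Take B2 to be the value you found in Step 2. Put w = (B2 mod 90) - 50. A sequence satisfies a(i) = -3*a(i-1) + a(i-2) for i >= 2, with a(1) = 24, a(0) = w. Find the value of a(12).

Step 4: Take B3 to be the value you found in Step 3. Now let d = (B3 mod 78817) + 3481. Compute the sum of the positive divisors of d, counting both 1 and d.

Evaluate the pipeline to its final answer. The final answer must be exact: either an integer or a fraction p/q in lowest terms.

Step 1: T(2) = -3*(-36) + 1*(47) = 155; iterating: T(2)=155, T(3)=-501, T(4)=1658, T(5)=-5475, T(6)=18083, T(7)=-59724, T(8)=197255, T(9)=-651489, T(10)=2151722, T(11)=-7106655, T(12)=23471687, T(13)=-77521716, T(14)=256036835; answer 256036835
Step 2: B1 = 256036835; c = 6; remainder = value at the root: 7*(6)^4 + 3*(6)^3 - 3*(6)^2 - 4*(6)^1 - 5 = (9072) + (648) + (-108) + (-24) + (-5) = 9583; answer 9583
Step 3: B2 = 9583; w = -7; a(2) = -3*(24) + 1*(-7) = -79; iterating: a(2)=-79, a(3)=261, a(4)=-862, a(5)=2847, a(6)=-9403, a(7)=31056, a(8)=-102571, a(9)=338769, a(10)=-1118878, a(11)=3695403, a(12)=-12205087; answer -12205087
Step 4: B3 = -12205087; d = 15029; 15029 = 7 * 19 * 113; sigma = (1 + 7) * (1 + 19) * (1 + 113) = 8 * 20 * 114 = 18240; answer 18240

18240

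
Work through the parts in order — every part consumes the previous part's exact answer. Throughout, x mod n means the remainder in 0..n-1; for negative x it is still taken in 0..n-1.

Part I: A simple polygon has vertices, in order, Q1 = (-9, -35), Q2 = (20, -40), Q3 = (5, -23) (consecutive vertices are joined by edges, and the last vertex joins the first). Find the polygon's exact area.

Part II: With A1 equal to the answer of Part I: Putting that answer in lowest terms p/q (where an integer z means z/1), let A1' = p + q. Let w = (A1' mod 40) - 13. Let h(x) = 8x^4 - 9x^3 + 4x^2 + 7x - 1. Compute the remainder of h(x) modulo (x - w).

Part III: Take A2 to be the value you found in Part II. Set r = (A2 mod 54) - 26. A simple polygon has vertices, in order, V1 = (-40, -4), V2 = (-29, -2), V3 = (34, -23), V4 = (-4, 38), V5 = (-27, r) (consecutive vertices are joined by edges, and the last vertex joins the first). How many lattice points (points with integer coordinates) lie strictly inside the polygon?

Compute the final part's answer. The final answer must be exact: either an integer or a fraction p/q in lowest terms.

1764

Part I: cross terms: (-9*-40 - 20*-35)=1060, (20*-23 - 5*-40)=-260, (5*-35 - -9*-23)=-382; twice the area = |418| = 418; area = 209; answer 209
Part II: A1 = 209; threaded value p + q = 210; w = -3; remainder = value at the root: 8*(-3)^4 - 9*(-3)^3 + 4*(-3)^2 + 7*(-3)^1 - 1 = (648) + (243) + (36) + (-21) + (-1) = 905; answer 905
Part III: A2 = 905; r = 15; cross terms: (-40*-2 - -29*-4)=-36, (-29*-23 - 34*-2)=735, (34*38 - -4*-23)=1200, (-4*15 - -27*38)=966, (-27*-4 - -40*15)=708; twice the area = |3573| = 3573; area = 3573/2; boundary points = 1 + 21 + 1 + 23 + 1 = 47; strictly interior points = area - boundary/2 + 1 = 1764; answer 1764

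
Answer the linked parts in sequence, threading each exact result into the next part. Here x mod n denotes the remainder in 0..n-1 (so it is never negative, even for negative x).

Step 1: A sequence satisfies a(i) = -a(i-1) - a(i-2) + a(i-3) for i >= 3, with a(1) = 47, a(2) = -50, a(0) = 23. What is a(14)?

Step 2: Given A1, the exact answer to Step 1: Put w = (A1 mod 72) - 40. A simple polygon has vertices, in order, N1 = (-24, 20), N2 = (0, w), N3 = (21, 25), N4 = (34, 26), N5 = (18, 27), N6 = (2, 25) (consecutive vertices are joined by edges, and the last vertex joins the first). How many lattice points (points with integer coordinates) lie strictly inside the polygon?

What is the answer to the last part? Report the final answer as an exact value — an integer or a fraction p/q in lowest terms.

362

Step 1: a(3) = -1*(-50) - 1*(47) + 1*(23) = 26; iterating: a(3)=26, a(4)=71, a(5)=-147, a(6)=102, a(7)=116, a(8)=-365, a(9)=351, a(10)=130, a(11)=-846, a(12)=1067, a(13)=-91, a(14)=-1822; answer -1822
Step 2: A1 = -1822; w = 10; cross terms: (-24*10 - 0*20)=-240, (0*25 - 21*10)=-210, (21*26 - 34*25)=-304, (34*27 - 18*26)=450, (18*25 - 2*27)=396, (2*20 - -24*25)=640; twice the area = |732| = 732; area = 366; boundary points = 2 + 3 + 1 + 1 + 2 + 1 = 10; strictly interior points = area - boundary/2 + 1 = 362; answer 362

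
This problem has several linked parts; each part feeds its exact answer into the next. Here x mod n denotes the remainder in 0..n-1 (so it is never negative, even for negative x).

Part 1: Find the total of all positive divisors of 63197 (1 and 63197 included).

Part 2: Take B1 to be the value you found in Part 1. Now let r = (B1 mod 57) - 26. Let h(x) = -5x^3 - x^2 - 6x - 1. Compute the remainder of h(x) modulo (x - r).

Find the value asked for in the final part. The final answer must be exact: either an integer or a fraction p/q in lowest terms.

-20833

Part 1: 63197 is prime, so its only divisors are 1 and 63197; sigma = 1 + 63197 = 63198; answer 63198
Part 2: B1 = 63198; r = 16; remainder = value at the root: -5*(16)^3 - 1*(16)^2 - 6*(16)^1 - 1 = (-20480) + (-256) + (-96) + (-1) = -20833; answer -20833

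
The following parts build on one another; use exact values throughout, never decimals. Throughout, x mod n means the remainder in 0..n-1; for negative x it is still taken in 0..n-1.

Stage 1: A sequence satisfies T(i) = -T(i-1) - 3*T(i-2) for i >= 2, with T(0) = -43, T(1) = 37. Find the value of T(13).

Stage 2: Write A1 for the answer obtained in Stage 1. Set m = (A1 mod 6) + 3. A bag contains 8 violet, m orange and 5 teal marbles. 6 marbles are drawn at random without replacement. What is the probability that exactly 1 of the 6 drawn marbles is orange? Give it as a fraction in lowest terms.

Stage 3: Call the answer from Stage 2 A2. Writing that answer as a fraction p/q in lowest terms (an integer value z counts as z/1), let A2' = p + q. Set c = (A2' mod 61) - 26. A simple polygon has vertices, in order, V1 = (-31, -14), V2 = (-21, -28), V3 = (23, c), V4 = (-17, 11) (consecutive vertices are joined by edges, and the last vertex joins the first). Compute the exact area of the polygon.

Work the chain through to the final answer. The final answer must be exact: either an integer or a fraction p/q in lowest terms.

Stage 1: T(2) = -1*(37) - 3*(-43) = 92; iterating: T(2)=92, T(3)=-203, T(4)=-73, T(5)=682, T(6)=-463, T(7)=-1583, T(8)=2972, T(9)=1777, T(10)=-10693, T(11)=5362, T(12)=26717, T(13)=-42803; answer -42803
Stage 2: A1 = -42803; m = 4; total draws C(17,6) = 12376; favorable C(4,1)*C(13,5) = 5148; P = 99/238; answer 99/238
Stage 3: A2 = 99/238; threaded value p + q = 337; c = 6; cross terms: (-31*-28 - -21*-14)=574, (-21*6 - 23*-28)=518, (23*11 - -17*6)=355, (-17*-14 - -31*11)=579; twice the area = |2026| = 2026; area = 1013; answer 1013

1013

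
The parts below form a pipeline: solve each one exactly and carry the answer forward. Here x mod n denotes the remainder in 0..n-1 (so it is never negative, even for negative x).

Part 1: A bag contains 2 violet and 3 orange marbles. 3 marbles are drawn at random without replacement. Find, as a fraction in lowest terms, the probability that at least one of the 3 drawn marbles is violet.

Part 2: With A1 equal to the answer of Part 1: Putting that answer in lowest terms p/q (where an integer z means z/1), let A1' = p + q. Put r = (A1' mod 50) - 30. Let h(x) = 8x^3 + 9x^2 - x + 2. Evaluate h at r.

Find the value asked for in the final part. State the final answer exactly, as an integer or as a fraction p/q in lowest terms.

-9546

Part 1: total draws C(5,3) = 10; complement C(3,3) = 1; favorable 10 - 1 = 9; P = 9/10; answer 9/10
Part 2: A1 = 9/10; threaded value p + q = 19; r = -11; 8*(-11)^3 + 9*(-11)^2 - 1*(-11)^1 + 2 = (-10648) + (1089) + (11) + (2) = -9546; answer -9546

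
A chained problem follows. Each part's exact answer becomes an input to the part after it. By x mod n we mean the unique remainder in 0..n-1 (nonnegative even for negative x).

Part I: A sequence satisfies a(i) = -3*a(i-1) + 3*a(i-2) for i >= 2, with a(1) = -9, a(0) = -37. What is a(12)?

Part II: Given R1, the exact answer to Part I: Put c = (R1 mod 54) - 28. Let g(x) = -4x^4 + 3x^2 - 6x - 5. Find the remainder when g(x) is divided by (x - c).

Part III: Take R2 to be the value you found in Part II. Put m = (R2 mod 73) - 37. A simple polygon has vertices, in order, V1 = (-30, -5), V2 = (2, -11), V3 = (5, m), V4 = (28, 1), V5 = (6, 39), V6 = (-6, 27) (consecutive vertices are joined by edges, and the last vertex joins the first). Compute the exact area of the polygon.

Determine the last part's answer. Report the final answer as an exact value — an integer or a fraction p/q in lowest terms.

1842

Part I: a(2) = -3*(-9) + 3*(-37) = -84; iterating: a(2)=-84, a(3)=225, a(4)=-927, a(5)=3456, a(6)=-13149, a(7)=49815, a(8)=-188892, a(9)=716121, a(10)=-2715039, a(11)=10293480, a(12)=-39025557; answer -39025557
Part II: R1 = -39025557; c = -1; remainder = value at the root: -4*(-1)^4 + 3*(-1)^2 - 6*(-1)^1 - 5 = (-4) + (3) + (6) + (-5) = 0; answer 0
Part III: R2 = 0; m = -37; cross terms: (-30*-11 - 2*-5)=340, (2*-37 - 5*-11)=-19, (5*1 - 28*-37)=1041, (28*39 - 6*1)=1086, (6*27 - -6*39)=396, (-6*-5 - -30*27)=840; twice the area = |3684| = 3684; area = 1842; answer 1842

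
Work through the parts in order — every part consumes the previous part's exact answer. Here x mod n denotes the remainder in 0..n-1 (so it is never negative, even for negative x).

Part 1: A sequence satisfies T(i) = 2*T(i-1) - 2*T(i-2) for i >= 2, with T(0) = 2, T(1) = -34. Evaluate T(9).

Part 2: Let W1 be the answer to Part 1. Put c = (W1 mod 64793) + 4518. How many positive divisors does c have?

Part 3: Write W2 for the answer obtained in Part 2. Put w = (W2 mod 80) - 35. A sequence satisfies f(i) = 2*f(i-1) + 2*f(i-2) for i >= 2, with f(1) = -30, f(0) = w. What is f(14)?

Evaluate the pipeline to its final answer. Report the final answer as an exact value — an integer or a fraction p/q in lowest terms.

-20179584

Part 1: T(2) = 2*(-34) - 2*(2) = -72; iterating: T(2)=-72, T(3)=-76, T(4)=-8, T(5)=136, T(6)=288, T(7)=304, T(8)=32, T(9)=-544; answer -544
Part 2: W1 = -544; c = 68767; 68767 is prime, so its only divisors are 1 and 68767; count = 2; answer 2
Part 3: W2 = 2; w = -33; f(2) = 2*(-30) + 2*(-33) = -126; iterating: f(2)=-126, f(3)=-312, f(4)=-876, f(5)=-2376, f(6)=-6504, f(7)=-17760, f(8)=-48528, f(9)=-132576, f(10)=-362208, f(11)=-989568, f(12)=-2703552, f(13)=-7386240, f(14)=-20179584; answer -20179584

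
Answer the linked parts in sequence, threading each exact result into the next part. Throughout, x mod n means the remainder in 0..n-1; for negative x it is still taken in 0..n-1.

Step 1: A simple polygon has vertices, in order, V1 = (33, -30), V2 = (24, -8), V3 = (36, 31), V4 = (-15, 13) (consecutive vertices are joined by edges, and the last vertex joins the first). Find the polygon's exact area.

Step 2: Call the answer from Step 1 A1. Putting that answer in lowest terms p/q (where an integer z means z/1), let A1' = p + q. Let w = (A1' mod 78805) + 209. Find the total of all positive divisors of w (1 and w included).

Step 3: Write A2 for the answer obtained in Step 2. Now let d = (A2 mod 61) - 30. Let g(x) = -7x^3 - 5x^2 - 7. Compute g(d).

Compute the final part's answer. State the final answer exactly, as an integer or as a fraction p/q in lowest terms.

743

Step 1: cross terms: (33*-8 - 24*-30)=456, (24*31 - 36*-8)=1032, (36*13 - -15*31)=933, (-15*-30 - 33*13)=21; twice the area = |2442| = 2442; area = 1221; answer 1221
Step 2: A1 = 1221; threaded value p + q = 1222; w = 1431; 1431 = 3^3 * 53; sigma = (1 + 3 + 9 + 27) * (1 + 53) = 40 * 54 = 2160; answer 2160
Step 3: A2 = 2160; d = -5; -7*(-5)^3 - 5*(-5)^2 - 7 = (875) + (-125) + (-7) = 743; answer 743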